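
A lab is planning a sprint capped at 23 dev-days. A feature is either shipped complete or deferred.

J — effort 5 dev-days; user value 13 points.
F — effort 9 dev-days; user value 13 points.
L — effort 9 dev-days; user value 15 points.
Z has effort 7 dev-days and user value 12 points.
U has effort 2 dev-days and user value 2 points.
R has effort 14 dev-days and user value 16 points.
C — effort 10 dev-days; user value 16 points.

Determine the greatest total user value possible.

Allowing fractional choices, the relaxed optimum would be about 43.2, but features are indivisible.
J + Z + C: effort 5 + 7 + 10 = 22 ≤ 23, user value 13 + 12 + 16 = 41.
J + L + Z + U: effort 5 + 9 + 7 + 2 = 23 ≤ 23, user value 13 + 15 + 12 + 2 = 42.
Best is J, L, Z, and U with total user value 42.

42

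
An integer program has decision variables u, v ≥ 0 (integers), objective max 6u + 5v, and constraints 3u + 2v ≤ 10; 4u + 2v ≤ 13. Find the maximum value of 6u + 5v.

(u,v)=(0,5) is feasible, giving 25.
(u,v)=(0,4) is feasible, giving 20.
The best lattice point is (0,5), giving 25.

25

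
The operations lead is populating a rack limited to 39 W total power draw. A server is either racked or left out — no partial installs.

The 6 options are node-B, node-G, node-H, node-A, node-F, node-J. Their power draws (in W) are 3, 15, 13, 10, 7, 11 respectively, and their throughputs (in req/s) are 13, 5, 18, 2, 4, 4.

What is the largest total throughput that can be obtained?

40

This is an integer program with binary decision variables.
Take node-B, node-G, node-H, and node-F: power draw 3 + 15 + 13 + 7 = 38 ≤ 39, throughput 13 + 5 + 18 + 4 = 40.
No other feasible combination does better.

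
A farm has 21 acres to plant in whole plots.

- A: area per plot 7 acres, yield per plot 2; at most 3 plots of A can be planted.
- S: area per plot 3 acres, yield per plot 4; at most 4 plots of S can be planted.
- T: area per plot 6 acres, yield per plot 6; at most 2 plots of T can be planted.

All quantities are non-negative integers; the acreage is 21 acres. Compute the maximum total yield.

24

This is a bounded integer knapsack.
S has the best ratio (4/3); taking only S gives at most 4×4 = 16 (stopped by the supply cap of 4).
Mixing does better — 3×S and 2×T: area 21 ≤ 21, yield 3·4 + 2·6 = 24.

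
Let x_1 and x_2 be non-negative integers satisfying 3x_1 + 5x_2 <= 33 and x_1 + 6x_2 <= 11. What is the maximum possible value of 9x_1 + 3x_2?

(x_1,x_2)=(11,0): 3·11+5·0=33≤33, 1·11+6·0=11≤11, objective 99.
(x_1,x_2)=(10,0): 3·10+5·0=30≤33, 1·10+6·0=10≤11, objective 90.
The best lattice point is (11,0), giving 99.

99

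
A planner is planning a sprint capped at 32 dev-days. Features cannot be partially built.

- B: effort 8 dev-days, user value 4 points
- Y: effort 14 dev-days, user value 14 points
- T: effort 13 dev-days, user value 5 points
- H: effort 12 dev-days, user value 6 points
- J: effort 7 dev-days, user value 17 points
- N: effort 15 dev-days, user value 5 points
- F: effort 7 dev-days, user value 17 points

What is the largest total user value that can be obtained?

48

Treat it as a binary knapsack problem.
Y + J + F: effort 14 + 7 + 7 = 28 ≤ 32, user value 14 + 17 + 17 = 48.
H + J + F: effort 12 + 7 + 7 = 26 ≤ 32, user value 6 + 17 + 17 = 40.
T + J + F: effort 13 + 7 + 7 = 27 ≤ 32, user value 5 + 17 + 17 = 39.
Best is Y, J, and F with total user value 48.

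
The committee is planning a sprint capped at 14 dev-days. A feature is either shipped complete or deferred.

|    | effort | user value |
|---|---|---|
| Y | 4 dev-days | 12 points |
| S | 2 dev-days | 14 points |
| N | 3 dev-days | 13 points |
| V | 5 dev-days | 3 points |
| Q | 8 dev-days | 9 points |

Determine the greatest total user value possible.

Y + S + N + V: effort 4 + 2 + 3 + 5 = 14 ≤ 14, user value 12 + 14 + 13 + 3 = 42.
Y + S + N: effort 4 + 2 + 3 = 9 ≤ 14, user value 12 + 14 + 13 = 39.
Best is Y, S, N, and V with total user value 42.

42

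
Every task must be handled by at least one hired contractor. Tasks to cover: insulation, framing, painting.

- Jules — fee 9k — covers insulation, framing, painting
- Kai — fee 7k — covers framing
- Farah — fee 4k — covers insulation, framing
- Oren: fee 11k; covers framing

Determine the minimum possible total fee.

Jules alone covers insulation, framing, painting — every task.
Total fee: 9.

9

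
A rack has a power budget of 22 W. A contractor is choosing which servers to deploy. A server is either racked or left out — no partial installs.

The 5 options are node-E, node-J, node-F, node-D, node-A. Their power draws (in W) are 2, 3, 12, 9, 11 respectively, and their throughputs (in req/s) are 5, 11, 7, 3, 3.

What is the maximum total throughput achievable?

23

Allowing fractional choices, the relaxed optimum would be about 24.7, but servers are indivisible.
node-E + node-J + node-D: power draw 2 + 3 + 9 = 14 ≤ 22, throughput 5 + 11 + 3 = 19.
node-E + node-J + node-F: power draw 2 + 3 + 12 = 17 ≤ 22, throughput 5 + 11 + 7 = 23.
Best is node-E, node-J, and node-F with total throughput 23.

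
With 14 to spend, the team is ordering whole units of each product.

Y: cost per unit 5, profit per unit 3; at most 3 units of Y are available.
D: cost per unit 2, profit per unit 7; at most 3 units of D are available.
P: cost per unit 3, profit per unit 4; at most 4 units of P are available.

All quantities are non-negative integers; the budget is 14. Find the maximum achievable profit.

29

Take 3×D and 2×P: cost 12 ≤ 14, profit 3·7 + 2·4 = 29.
D has the best ratio (7/2) and is taken to its limit of 3; remaining capacity is filled optimally with the others.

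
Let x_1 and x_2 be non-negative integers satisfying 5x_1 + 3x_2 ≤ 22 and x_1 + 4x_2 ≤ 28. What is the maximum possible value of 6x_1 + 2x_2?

Relaxing integrality, the LP optimum is 26.40 at (x_1,x_2) = (4.4, 0), which is not an integer point.
(x_1,x_2)=(4,0): 5·4+3·0=20≤22, 1·4+4·0=4≤28, objective 24.
(x_1,x_2)=(3,1): 5·3+3·1=18≤22, 1·3+4·1=7≤28, objective 20.
(x_1,x_2)=(3,0): 5·3+3·0=15≤22, 1·3+4·0=3≤28, objective 18.
No feasible integer point exceeds 24.

24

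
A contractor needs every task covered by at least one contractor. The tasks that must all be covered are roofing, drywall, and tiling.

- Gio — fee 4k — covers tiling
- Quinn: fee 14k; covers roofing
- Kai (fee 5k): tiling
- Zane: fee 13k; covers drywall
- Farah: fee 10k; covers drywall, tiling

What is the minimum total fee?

24

The greedy cost-per-new-task heuristic would pick Gio, Farah, and Quinn for 28, but a cheaper cover exists.
Choose Quinn and Farah: together they cover roofing, drywall, tiling — every task.
Total fee: 14 + 10 = 24.
No cover costs less than 24.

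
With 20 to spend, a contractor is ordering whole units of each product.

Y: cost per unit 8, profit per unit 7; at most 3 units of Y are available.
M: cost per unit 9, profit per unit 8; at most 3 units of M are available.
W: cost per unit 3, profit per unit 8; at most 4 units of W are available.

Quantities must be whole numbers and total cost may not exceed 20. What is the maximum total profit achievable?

39

Take 1×Y and 4×W: cost 20 ≤ 20, profit 1·7 + 4·8 = 39.
W has the best ratio (8/3) and is taken to its limit of 4; remaining capacity is filled optimally with the others.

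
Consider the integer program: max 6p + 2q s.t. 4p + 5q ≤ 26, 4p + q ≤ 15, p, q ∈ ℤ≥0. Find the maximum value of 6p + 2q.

Relaxing integrality, the LP optimum is 23.88 at (p,q) = (3.06, 2.75), which is not an integer point.
(p,q)=(3,2): 4·3+5·2=22≤26, 4·3+1·2=14≤15, objective 22.
(p,q)=(3,1): 4·3+5·1=17≤26, 4·3+1·1=13≤15, objective 20.
(p,q)=(2,3): 4·2+5·3=23≤26, 4·2+1·3=11≤15, objective 18.
No feasible integer point exceeds 22.

22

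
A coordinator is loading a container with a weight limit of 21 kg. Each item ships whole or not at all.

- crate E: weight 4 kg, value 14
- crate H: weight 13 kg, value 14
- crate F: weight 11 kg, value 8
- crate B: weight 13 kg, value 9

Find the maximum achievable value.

Allowing fractional choices, the relaxed optimum would be about 30.9, but items are indivisible.
crate E + crate H: weight 4 + 13 = 17 ≤ 21, value 14 + 14 = 28.
crate E + crate B: weight 4 + 13 = 17 ≤ 21, value 14 + 9 = 23.
Best is crate E and crate H with total value 28.

28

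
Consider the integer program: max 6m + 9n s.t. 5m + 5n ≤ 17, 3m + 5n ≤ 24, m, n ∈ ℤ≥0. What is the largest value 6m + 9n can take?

27

(m,n)=(0,3): 5·0+5·3=15≤17, 3·0+5·3=15≤24, objective 27.
(m,n)=(1,2): 5·1+5·2=15≤17, 3·1+5·2=13≤24, objective 24.
(m,n)=(0,2): 5·0+5·2=10≤17, 3·0+5·2=10≤24, objective 18.
Maximum is 27 at (m,n)=(0,3).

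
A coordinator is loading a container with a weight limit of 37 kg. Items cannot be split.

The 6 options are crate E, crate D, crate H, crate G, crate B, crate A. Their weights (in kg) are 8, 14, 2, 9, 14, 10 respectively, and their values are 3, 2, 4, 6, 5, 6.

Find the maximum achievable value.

Treat it as a binary knapsack problem.
Allowing fractional choices, the relaxed optimum would be about 21.9, but items are indivisible.
crate H + crate G + crate B + crate A: weight 2 + 9 + 14 + 10 = 35 ≤ 37, value 4 + 6 + 5 + 6 = 21.
crate E + crate H + crate G + crate A: weight 8 + 2 + 9 + 10 = 29 ≤ 37, value 3 + 4 + 6 + 6 = 19.
Best is crate H, crate G, crate B, and crate A with total value 21.

21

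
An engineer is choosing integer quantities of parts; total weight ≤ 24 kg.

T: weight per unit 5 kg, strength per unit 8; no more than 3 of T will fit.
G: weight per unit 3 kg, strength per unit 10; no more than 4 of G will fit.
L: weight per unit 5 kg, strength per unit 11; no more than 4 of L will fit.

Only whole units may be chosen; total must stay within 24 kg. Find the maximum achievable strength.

63

This is a bounded integer knapsack.
Take 3×G and 3×L: weight 24 ≤ 24, strength 3·10 + 3·11 = 63.
No other integer combination yields more.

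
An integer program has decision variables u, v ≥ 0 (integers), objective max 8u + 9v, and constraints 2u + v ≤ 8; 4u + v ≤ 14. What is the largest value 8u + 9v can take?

72

(u,v)=(0,8): 2·0+1·8=8≤8, 4·0+1·8=8≤14, objective 72.
(u,v)=(0,7): 2·0+1·7=7≤8, 4·0+1·7=7≤14, objective 63.
No feasible integer point exceeds 72.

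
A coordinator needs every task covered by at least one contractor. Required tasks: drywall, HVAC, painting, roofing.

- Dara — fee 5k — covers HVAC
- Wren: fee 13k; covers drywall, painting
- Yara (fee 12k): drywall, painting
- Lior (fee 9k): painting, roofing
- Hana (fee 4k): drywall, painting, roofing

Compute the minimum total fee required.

9

This is an integer covering problem.
Choose Dara and Hana: together they cover drywall, HVAC, painting, roofing — every task.
Total fee: 5 + 4 = 9.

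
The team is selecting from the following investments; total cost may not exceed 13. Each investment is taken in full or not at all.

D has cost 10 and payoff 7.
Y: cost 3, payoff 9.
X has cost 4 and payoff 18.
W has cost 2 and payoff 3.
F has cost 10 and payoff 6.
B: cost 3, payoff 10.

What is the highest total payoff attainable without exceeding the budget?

Y + X + B: cost 3 + 4 + 3 = 10 ≤ 13, payoff 9 + 18 + 10 = 37.
Y + X + W + B: cost 3 + 4 + 2 + 3 = 12 ≤ 13, payoff 9 + 18 + 3 + 10 = 40.
Best is Y, X, W, and B with total payoff 40.

40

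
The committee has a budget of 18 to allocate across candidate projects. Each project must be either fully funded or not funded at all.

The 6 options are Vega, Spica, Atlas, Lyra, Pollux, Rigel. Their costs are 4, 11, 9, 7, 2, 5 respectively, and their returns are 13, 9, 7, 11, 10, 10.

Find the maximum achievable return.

Vega + Lyra + Rigel: cost 4 + 7 + 5 = 16 ≤ 18, return 13 + 11 + 10 = 34.
Vega + Lyra + Pollux + Rigel: cost 4 + 7 + 2 + 5 = 18 ≤ 18, return 13 + 11 + 10 + 10 = 44.
Vega + Lyra + Pollux: cost 4 + 7 + 2 = 13 ≤ 18, return 13 + 11 + 10 = 34.
Best is Vega, Lyra, Pollux, and Rigel with total return 44.

44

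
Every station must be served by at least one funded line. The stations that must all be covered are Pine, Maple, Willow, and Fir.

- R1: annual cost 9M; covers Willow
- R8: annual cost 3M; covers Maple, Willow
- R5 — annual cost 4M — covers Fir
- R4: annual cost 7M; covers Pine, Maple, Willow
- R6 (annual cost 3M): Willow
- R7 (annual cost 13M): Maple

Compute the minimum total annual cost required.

11

The greedy cost-per-new-station heuristic would pick R8, R5, and R4 for 14, but a cheaper cover exists.
Choose R5 and R4: together they cover Pine, Maple, Willow, Fir — every station.
Total annual cost: 4 + 7 = 11.
No cover costs less than 11.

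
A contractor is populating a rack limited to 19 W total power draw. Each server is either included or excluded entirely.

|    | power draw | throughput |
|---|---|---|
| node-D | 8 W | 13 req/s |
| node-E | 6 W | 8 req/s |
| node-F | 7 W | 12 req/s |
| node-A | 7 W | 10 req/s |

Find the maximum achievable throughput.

25

Treat it as a binary knapsack problem.
node-D + node-A: power draw 8 + 7 = 15 ≤ 19, throughput 13 + 10 = 23.
node-F + node-A: power draw 7 + 7 = 14 ≤ 19, throughput 12 + 10 = 22.
node-D + node-F: power draw 8 + 7 = 15 ≤ 19, throughput 13 + 12 = 25.
Best is node-D and node-F with total throughput 25.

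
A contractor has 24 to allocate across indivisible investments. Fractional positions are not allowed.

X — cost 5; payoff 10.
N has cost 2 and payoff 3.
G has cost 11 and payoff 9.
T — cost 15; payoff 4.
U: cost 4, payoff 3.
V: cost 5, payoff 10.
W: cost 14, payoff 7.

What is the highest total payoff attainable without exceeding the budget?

32

Take X, N, G, and V: cost 5 + 2 + 11 + 5 = 23 ≤ 24, payoff 10 + 3 + 9 + 10 = 32.
No other feasible combination does better.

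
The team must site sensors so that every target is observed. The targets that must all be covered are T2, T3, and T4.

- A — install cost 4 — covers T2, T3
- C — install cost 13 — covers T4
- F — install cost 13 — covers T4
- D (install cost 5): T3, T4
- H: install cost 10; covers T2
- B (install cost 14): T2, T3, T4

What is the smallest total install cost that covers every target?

9

Choose A and D: together they cover T2, T3, T4 — every target.
Total install cost: 4 + 5 = 9.
No cover costs less than 9.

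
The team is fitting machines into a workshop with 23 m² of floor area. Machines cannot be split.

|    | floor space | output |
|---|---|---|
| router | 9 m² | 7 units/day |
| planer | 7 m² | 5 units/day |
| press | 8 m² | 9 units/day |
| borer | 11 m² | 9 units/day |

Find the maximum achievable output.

18

This is a 0-1 knapsack instance.
Allowing fractional choices, the relaxed optimum would be about 21.1, but machines are indivisible.
router + borer: floor space 9 + 11 = 20 ≤ 23, output 7 + 9 = 16.
router + press: floor space 9 + 8 = 17 ≤ 23, output 7 + 9 = 16.
press + borer: floor space 8 + 11 = 19 ≤ 23, output 9 + 9 = 18.
Best is press and borer with total output 18.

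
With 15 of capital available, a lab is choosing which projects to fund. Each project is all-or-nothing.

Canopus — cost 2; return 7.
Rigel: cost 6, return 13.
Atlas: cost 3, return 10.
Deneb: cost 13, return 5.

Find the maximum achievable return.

30

Take Canopus, Rigel, and Atlas: cost 2 + 6 + 3 = 11 ≤ 15, return 7 + 13 + 10 = 30.
No other feasible combination does better.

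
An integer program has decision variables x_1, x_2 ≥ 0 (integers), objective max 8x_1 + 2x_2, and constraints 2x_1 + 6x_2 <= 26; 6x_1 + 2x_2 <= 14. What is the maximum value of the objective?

(x_1,x_2)=(2,1): 2·2+6·1=10≤26, 6·2+2·1=14≤14, objective 18.
(x_1,x_2)=(2,0): 2·2+6·0=4≤26, 6·2+2·0=12≤14, objective 16.
Maximum is 18 at (x_1,x_2)=(2,1).

18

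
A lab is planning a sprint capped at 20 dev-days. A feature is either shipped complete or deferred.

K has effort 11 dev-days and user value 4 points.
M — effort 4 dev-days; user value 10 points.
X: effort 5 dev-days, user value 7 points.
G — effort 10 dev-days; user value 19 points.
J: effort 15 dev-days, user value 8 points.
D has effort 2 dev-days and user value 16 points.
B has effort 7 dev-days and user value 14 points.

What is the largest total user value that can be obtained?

49

Allowing fractional choices, the relaxed optimum would be about 53.3, but features are indivisible.
G + D + B: effort 10 + 2 + 7 = 19 ≤ 20, user value 19 + 16 + 14 = 49.
M + X + D + B: effort 4 + 5 + 2 + 7 = 18 ≤ 20, user value 10 + 7 + 16 + 14 = 47.
M + G + D: effort 4 + 10 + 2 = 16 ≤ 20, user value 10 + 19 + 16 = 45.
Best is G, D, and B with total user value 49.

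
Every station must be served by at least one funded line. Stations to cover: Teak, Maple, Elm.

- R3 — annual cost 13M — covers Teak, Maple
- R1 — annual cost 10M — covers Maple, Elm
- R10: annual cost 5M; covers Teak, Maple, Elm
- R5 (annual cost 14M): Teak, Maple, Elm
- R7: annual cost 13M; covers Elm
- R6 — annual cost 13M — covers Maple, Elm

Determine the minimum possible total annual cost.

R10 alone covers Teak, Maple, Elm — every station.
Total annual cost: 5.
No cover costs less than 5.

5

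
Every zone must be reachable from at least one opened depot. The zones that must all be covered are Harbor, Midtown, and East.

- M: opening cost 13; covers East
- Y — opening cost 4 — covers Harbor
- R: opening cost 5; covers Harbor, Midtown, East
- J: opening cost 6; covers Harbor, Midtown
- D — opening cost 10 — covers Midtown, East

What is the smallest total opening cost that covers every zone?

R alone covers Harbor, Midtown, East — every zone.
Total opening cost: 5.

5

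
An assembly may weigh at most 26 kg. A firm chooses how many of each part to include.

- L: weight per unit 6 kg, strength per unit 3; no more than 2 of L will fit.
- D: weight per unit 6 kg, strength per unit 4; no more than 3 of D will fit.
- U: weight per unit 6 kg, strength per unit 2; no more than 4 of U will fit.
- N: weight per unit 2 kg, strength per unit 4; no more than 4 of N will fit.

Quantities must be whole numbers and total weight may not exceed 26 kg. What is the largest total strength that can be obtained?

28

This is a bounded integer knapsack.
Take 3×D and 4×N: weight 26 ≤ 26, strength 3·4 + 4·4 = 28.
N has the best ratio (4/2) and is taken to its limit of 4; remaining capacity is filled optimally with the others.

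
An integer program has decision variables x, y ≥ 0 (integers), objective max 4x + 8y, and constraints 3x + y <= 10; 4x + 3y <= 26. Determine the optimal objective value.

The continuous relaxation peaks at (0, 8.67) with value 69.33; rounding to a feasible lattice point costs some objective.
(x,y)=(0,8): 3·0+1·8=8≤10, 4·0+3·8=24≤26, objective 64.
(x,y)=(1,7): 3·1+1·7=10≤10, 4·1+3·7=25≤26, objective 60.
No feasible integer point exceeds 64.

64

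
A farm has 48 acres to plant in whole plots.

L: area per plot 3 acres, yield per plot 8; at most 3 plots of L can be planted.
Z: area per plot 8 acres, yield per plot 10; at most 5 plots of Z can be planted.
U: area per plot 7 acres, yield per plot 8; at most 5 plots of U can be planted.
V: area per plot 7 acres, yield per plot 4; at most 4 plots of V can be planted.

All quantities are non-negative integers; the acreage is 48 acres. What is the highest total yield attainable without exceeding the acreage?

72

3×L, 3×Z, and 2×U: area 47 ≤ 48, yield 3·8 + 3·10 + 2·8 = 70.
3×L, 4×Z, and 1×U: area 48 ≤ 48, yield 3·8 + 4·10 + 1·8 = 72.
Best is 72.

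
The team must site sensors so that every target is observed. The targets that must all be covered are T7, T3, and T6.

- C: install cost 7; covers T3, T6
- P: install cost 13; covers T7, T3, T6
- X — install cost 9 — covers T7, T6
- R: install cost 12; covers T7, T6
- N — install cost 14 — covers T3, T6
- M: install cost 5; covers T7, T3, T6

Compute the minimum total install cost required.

M alone covers T7, T3, T6 — every target.
Total install cost: 5.
No cover costs less than 5.

5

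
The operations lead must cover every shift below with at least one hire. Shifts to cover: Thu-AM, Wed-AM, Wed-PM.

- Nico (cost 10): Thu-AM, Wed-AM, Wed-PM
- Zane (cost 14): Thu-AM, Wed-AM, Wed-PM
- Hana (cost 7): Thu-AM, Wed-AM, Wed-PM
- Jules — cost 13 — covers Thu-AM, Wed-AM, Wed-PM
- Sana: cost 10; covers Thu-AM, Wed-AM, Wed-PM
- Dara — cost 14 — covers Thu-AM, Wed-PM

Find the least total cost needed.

7

Hana alone covers Thu-AM, Wed-AM, Wed-PM — every shift.
Total cost: 7.
No cover costs less than 7.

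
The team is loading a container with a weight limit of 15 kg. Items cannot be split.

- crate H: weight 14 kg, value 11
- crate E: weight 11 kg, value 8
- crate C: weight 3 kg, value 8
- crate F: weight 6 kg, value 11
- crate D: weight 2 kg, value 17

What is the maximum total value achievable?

36

Allowing fractional choices, the relaxed optimum would be about 39.1, but items are indivisible.
crate F + crate D: weight 6 + 2 = 8 ≤ 15, value 11 + 17 = 28.
crate C + crate F + crate D: weight 3 + 6 + 2 = 11 ≤ 15, value 8 + 11 + 17 = 36.
Best is crate C, crate F, and crate D with total value 36.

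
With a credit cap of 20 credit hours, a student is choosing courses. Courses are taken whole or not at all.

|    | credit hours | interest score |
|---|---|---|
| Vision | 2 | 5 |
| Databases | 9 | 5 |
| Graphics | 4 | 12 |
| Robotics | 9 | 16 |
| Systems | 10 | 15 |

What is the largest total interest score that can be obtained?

Robotics + Systems: credit hours 9 + 10 = 19 ≤ 20, interest score 16 + 15 = 31.
Vision + Graphics + Robotics: credit hours 2 + 4 + 9 = 15 ≤ 20, interest score 5 + 12 + 16 = 33.
Vision + Graphics + Systems: credit hours 2 + 4 + 10 = 16 ≤ 20, interest score 5 + 12 + 15 = 32.
Best is Vision, Graphics, and Robotics with total interest score 33.

33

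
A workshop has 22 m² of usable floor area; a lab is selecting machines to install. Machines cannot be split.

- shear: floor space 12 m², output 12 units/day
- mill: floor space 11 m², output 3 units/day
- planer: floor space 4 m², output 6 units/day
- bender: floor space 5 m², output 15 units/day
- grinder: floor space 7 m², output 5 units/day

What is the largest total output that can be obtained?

Allowing fractional choices, the relaxed optimum would be about 33.7, but machines are indivisible.
planer + bender + grinder: floor space 4 + 5 + 7 = 16 ≤ 22, output 6 + 15 + 5 = 26.
shear + planer + bender: floor space 12 + 4 + 5 = 21 ≤ 22, output 12 + 6 + 15 = 33.
shear + bender: floor space 12 + 5 = 17 ≤ 22, output 12 + 15 = 27.
Best is shear, planer, and bender with total output 33.

33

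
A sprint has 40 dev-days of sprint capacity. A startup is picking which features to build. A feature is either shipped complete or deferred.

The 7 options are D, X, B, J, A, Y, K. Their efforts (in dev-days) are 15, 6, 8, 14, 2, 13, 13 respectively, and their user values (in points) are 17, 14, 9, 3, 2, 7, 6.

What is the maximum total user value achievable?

This is a 0-1 knapsack instance.
Allowing fractional choices, the relaxed optimum would be about 46.8, but features are indivisible.
D + X + A + Y: effort 15 + 6 + 2 + 13 = 36 ≤ 40, user value 17 + 14 + 2 + 7 = 40.
D + X + B + A: effort 15 + 6 + 8 + 2 = 31 ≤ 40, user value 17 + 14 + 9 + 2 = 42.
D + X + B: effort 15 + 6 + 8 = 29 ≤ 40, user value 17 + 14 + 9 = 40.
Best is D, X, B, and A with total user value 42.

42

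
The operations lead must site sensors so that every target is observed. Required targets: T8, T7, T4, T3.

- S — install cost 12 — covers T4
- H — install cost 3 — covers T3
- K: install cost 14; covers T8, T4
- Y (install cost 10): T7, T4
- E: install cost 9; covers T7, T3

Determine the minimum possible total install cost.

The greedy cost-per-new-target heuristic would pick H, Y, and K for 27, but a cheaper cover exists.
Choose K and E: together they cover T8, T7, T4, T3 — every target.
Total install cost: 14 + 9 = 23.
No cover costs less than 23.

23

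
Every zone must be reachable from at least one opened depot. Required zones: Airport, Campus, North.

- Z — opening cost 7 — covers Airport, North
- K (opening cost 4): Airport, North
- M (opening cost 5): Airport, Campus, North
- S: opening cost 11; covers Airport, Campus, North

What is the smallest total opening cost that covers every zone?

5

This is a weighted set-cover instance.
M alone covers Airport, Campus, North — every zone.
Total opening cost: 5.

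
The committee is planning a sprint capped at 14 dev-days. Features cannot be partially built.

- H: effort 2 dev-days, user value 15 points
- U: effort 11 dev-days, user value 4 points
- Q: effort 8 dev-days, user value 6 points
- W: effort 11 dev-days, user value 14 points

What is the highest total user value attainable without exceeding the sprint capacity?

29

H + U: effort 2 + 11 = 13 ≤ 14, user value 15 + 4 = 19.
H + Q: effort 2 + 8 = 10 ≤ 14, user value 15 + 6 = 21.
H + W: effort 2 + 11 = 13 ≤ 14, user value 15 + 14 = 29.
Best is H and W with total user value 29.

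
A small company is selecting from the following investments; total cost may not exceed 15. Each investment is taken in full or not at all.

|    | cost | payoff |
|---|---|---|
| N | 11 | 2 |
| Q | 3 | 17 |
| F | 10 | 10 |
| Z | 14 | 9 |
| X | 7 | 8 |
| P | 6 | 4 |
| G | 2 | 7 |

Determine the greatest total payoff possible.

34

Allowing fractional choices, the relaxed optimum would be about 35.0, but investments are indivisible.
Q + F + G: cost 3 + 10 + 2 = 15 ≤ 15, payoff 17 + 10 + 7 = 34.
Q + X + G: cost 3 + 7 + 2 = 12 ≤ 15, payoff 17 + 8 + 7 = 32.
Best is Q, F, and G with total payoff 34.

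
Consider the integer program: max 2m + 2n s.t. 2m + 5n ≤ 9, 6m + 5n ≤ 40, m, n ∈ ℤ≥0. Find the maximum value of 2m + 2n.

8

Relaxing integrality, the LP optimum is 9.00 at (m,n) = (4.5, 0), which is not an integer point.
(m,n)=(4,0): 2·4+5·0=8≤9, 6·4+5·0=24≤40, objective 8.
(m,n)=(3,0): 2·3+5·0=6≤9, 6·3+5·0=18≤40, objective 6.
No feasible integer point exceeds 8.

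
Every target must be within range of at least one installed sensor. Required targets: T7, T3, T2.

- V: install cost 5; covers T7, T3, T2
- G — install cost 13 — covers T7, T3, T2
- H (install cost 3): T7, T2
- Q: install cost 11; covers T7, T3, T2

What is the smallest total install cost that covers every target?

The greedy cost-per-new-target heuristic would pick H and V for 8, but a cheaper cover exists.
V alone covers T7, T3, T2 — every target.
Total install cost: 5.
No cover costs less than 5.

5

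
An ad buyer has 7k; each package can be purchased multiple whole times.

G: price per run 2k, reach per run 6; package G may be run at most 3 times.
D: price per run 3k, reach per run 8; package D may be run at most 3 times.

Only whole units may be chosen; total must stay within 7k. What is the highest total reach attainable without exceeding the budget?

20

2×G and 1×D: price 7 ≤ 7, reach 2·6 + 1·8 = 20.
3×G: price 6 ≤ 7, reach 3·6 = 18.
Best is 20.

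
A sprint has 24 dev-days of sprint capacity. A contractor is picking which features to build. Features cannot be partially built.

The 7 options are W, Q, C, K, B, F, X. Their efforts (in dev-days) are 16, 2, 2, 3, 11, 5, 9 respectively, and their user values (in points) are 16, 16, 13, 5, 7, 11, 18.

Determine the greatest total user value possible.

Q + C + K + F + X: effort 2 + 2 + 3 + 5 + 9 = 21 ≤ 24, user value 16 + 13 + 5 + 11 + 18 = 63.
Q + C + B + X: effort 2 + 2 + 11 + 9 = 24 ≤ 24, user value 16 + 13 + 7 + 18 = 54.
Q + C + F + X: effort 2 + 2 + 5 + 9 = 18 ≤ 24, user value 16 + 13 + 11 + 18 = 58.
Best is Q, C, K, F, and X with total user value 63.

63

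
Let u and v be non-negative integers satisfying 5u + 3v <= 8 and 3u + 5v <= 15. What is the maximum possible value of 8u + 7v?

15

The continuous relaxation peaks at (0, 2.67) with value 18.67; rounding to a feasible lattice point costs some objective.
(u,v)=(1,1): 5·1+3·1=8≤8, 3·1+5·1=8≤15, objective 15.
(u,v)=(0,2): 5·0+3·2=6≤8, 3·0+5·2=10≤15, objective 14.
Maximum is 15 at (u,v)=(1,1).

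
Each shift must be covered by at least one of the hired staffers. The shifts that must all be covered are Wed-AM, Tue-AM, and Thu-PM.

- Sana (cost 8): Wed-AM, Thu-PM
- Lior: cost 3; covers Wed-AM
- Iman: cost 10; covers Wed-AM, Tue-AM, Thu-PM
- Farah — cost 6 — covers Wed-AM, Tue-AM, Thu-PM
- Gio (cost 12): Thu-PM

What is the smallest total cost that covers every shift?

6

Farah alone covers Wed-AM, Tue-AM, Thu-PM — every shift.
Total cost: 6.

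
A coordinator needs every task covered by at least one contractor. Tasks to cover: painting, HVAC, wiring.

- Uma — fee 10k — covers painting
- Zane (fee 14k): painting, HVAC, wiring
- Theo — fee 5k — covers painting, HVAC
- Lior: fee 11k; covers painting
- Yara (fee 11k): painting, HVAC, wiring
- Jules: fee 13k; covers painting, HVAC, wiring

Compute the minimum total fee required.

This is a weighted set-cover instance.
The greedy cost-per-new-task heuristic would pick Theo and Yara for 16, but a cheaper cover exists.
Yara alone covers painting, HVAC, wiring — every task.
Total fee: 11.
No cover costs less than 11.

11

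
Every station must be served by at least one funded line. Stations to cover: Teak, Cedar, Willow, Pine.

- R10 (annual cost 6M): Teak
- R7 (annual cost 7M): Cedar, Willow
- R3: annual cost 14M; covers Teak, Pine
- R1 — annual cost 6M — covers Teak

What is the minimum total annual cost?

The greedy cost-per-new-station heuristic would pick R7, R10, and R3 for 27, but a cheaper cover exists.
Choose R7 and R3: together they cover Teak, Cedar, Willow, Pine — every station.
Total annual cost: 7 + 14 = 21.
No cover costs less than 21.

21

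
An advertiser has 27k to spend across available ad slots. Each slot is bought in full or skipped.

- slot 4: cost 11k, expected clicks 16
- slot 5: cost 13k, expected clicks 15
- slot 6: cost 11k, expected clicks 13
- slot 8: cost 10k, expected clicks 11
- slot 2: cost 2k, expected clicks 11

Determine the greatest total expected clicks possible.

42

Allowing fractional choices, the relaxed optimum would be about 43.5, but ad slots are indivisible.
slot 4 + slot 6 + slot 2: cost 11 + 11 + 2 = 24 ≤ 27, expected clicks 16 + 13 + 11 = 40.
slot 5 + slot 6 + slot 2: cost 13 + 11 + 2 = 26 ≤ 27, expected clicks 15 + 13 + 11 = 39.
slot 4 + slot 5 + slot 2: cost 11 + 13 + 2 = 26 ≤ 27, expected clicks 16 + 15 + 11 = 42.
Best is slot 4, slot 5, and slot 2 with total expected clicks 42.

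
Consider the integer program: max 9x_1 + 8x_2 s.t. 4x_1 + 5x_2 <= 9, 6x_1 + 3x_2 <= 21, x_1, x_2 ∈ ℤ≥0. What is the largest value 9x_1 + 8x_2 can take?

18

Relaxing integrality, the LP optimum is 20.25 at (x_1,x_2) = (2.25, 0), which is not an integer point.
(x_1,x_2)=(2,0): 4·2+5·0=8≤9, 6·2+3·0=12≤21, objective 18.
(x_1,x_2)=(1,1): 4·1+5·1=9≤9, 6·1+3·1=9≤21, objective 17.
No feasible integer point exceeds 18.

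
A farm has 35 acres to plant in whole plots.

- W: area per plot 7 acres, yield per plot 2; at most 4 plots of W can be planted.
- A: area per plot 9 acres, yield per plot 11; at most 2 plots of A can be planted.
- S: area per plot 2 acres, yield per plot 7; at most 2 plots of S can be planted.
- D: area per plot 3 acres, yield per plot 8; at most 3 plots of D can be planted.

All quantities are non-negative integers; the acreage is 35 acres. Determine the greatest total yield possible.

60

2×A, 2×S, and 3×D: area 31 ≤ 35, yield 2·11 + 2·7 + 3·8 = 60.
1×W, 2×A, 2×S, and 2×D: area 35 ≤ 35, yield 1·2 + 2·11 + 2·7 + 2·8 = 54.
Best is 60.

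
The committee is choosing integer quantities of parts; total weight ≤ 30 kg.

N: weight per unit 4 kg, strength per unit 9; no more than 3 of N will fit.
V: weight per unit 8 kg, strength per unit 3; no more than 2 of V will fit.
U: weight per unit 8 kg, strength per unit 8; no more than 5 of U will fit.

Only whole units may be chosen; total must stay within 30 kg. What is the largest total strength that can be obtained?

43

N has the best ratio (9/4); taking only N gives at most 3×9 = 27 (stopped by the supply cap of 3).
Mixing does better — 3×N and 2×U: weight 28 ≤ 30, strength 3·9 + 2·8 = 43.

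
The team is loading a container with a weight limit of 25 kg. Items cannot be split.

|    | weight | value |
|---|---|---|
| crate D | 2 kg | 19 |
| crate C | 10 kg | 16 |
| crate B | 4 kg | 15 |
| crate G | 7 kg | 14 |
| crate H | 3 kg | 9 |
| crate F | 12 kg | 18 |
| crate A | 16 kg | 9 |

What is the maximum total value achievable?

Allowing fractional choices, the relaxed optimum would be about 71.4, but items are indivisible.
crate D + crate C + crate B + crate G: weight 2 + 10 + 4 + 7 = 23 ≤ 25, value 19 + 16 + 15 + 14 = 64.
crate D + crate B + crate H + crate F: weight 2 + 4 + 3 + 12 = 21 ≤ 25, value 19 + 15 + 9 + 18 = 61.
crate D + crate B + crate G + crate F: weight 2 + 4 + 7 + 12 = 25 ≤ 25, value 19 + 15 + 14 + 18 = 66.
Best is crate D, crate B, crate G, and crate F with total value 66.

66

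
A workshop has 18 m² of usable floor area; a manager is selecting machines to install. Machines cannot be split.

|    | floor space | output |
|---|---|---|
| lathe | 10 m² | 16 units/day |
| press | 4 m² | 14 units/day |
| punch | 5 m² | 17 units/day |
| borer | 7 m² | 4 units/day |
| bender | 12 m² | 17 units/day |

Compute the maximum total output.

35

Take press, punch, and borer: floor space 4 + 5 + 7 = 16 ≤ 18, output 14 + 17 + 4 = 35.
No other feasible combination does better.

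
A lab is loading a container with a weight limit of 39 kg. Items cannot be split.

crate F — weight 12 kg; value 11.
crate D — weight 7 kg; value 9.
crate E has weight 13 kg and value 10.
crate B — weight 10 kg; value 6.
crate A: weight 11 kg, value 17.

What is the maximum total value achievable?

This is an integer program with binary decision variables.
Allowing fractional choices, the relaxed optimum would be about 43.9, but items are indivisible.
crate F + crate E + crate A: weight 12 + 13 + 11 = 36 ≤ 39, value 11 + 10 + 17 = 38.
crate F + crate D + crate A: weight 12 + 7 + 11 = 30 ≤ 39, value 11 + 9 + 17 = 37.
crate D + crate E + crate A: weight 7 + 13 + 11 = 31 ≤ 39, value 9 + 10 + 17 = 36.
Best is crate F, crate E, and crate A with total value 38.

38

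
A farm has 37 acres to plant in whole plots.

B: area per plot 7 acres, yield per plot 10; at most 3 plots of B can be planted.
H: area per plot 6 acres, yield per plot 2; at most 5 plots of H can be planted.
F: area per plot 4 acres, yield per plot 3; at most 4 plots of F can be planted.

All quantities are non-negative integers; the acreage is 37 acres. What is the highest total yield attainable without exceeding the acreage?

3×B and 3×F: area 33 ≤ 37, yield 3·10 + 3·3 = 39.
3×B and 4×F: area 37 ≤ 37, yield 3·10 + 4·3 = 42.
Best is 42.

42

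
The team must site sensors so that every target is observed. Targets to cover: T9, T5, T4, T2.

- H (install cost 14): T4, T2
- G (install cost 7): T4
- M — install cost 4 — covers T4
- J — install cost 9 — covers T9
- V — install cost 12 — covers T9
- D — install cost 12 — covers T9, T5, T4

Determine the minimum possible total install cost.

The greedy cost-per-new-target heuristic would pick M, D, and H for 30, but a cheaper cover exists.
Choose H and D: together they cover T9, T5, T4, T2 — every target.
Total install cost: 14 + 12 = 26.
No cover costs less than 26.

26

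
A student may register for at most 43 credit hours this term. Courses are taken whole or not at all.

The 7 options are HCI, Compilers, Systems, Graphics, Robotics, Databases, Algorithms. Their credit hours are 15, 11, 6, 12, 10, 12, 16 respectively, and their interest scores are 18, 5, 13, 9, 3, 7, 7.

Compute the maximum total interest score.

HCI + Systems + Robotics + Databases: credit hours 15 + 6 + 10 + 12 = 43 ≤ 43, interest score 18 + 13 + 3 + 7 = 41.
HCI + Systems + Graphics: credit hours 15 + 6 + 12 = 33 ≤ 43, interest score 18 + 13 + 9 = 40.
HCI + Systems + Graphics + Robotics: credit hours 15 + 6 + 12 + 10 = 43 ≤ 43, interest score 18 + 13 + 9 + 3 = 43.
Best is HCI, Systems, Graphics, and Robotics with total interest score 43.

43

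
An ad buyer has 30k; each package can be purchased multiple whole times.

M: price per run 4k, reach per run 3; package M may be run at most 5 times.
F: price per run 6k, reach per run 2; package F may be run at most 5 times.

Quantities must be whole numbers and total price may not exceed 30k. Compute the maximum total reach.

This is a bounded integer knapsack.
M has the best ratio (3/4); taking only M gives at most 5×3 = 15 (stopped by the supply cap of 5).
Mixing does better — 5×M and 1×F: price 26 ≤ 30, reach 5·3 + 1·2 = 17.

17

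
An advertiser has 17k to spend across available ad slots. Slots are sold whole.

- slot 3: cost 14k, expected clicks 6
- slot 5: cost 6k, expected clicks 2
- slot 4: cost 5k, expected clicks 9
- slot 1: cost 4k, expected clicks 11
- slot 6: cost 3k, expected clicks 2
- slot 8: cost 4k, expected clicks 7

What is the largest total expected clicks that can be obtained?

29

Take slot 4, slot 1, slot 6, and slot 8: cost 5 + 4 + 3 + 4 = 16 ≤ 17, expected clicks 9 + 11 + 2 + 7 = 29.
No other feasible combination does better.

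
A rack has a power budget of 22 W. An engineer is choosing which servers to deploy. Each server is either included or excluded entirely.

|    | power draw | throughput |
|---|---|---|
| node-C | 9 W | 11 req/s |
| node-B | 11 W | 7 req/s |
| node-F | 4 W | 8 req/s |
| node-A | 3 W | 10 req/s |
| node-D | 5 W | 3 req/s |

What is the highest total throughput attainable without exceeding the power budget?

Treat it as a binary knapsack problem.
Allowing fractional choices, the relaxed optimum would be about 32.8, but servers are indivisible.
node-C + node-F + node-A + node-D: power draw 9 + 4 + 3 + 5 = 21 ≤ 22, throughput 11 + 8 + 10 + 3 = 32.
node-C + node-F + node-A: power draw 9 + 4 + 3 = 16 ≤ 22, throughput 11 + 8 + 10 = 29.
node-B + node-F + node-A: power draw 11 + 4 + 3 = 18 ≤ 22, throughput 7 + 8 + 10 = 25.
Best is node-C, node-F, node-A, and node-D with total throughput 32.

32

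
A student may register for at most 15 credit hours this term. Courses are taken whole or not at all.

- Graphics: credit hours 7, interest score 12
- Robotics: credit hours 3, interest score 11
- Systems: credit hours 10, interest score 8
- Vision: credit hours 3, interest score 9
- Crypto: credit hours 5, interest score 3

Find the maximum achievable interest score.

This is an integer program with binary decision variables.
Graphics + Robotics + Vision: credit hours 7 + 3 + 3 = 13 ≤ 15, interest score 12 + 11 + 9 = 32.
Graphics + Robotics + Crypto: credit hours 7 + 3 + 5 = 15 ≤ 15, interest score 12 + 11 + 3 = 26.
Best is Graphics, Robotics, and Vision with total interest score 32.

32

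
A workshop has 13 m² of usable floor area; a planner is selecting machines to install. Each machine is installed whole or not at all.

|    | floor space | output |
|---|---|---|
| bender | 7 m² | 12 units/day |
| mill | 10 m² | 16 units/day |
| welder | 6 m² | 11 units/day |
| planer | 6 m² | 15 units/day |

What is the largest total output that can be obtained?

Allowing fractional choices, the relaxed optimum would be about 27.7, but machines are indivisible.
bender + welder: floor space 7 + 6 = 13 ≤ 13, output 12 + 11 = 23.
bender + planer: floor space 7 + 6 = 13 ≤ 13, output 12 + 15 = 27.
welder + planer: floor space 6 + 6 = 12 ≤ 13, output 11 + 15 = 26.
Best is bender and planer with total output 27.

27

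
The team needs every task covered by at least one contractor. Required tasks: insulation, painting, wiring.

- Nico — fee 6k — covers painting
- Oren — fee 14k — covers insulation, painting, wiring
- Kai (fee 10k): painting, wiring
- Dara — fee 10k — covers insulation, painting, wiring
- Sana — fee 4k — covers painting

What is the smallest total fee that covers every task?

10

Dara alone covers insulation, painting, wiring — every task.
Total fee: 10.
No cover costs less than 10.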